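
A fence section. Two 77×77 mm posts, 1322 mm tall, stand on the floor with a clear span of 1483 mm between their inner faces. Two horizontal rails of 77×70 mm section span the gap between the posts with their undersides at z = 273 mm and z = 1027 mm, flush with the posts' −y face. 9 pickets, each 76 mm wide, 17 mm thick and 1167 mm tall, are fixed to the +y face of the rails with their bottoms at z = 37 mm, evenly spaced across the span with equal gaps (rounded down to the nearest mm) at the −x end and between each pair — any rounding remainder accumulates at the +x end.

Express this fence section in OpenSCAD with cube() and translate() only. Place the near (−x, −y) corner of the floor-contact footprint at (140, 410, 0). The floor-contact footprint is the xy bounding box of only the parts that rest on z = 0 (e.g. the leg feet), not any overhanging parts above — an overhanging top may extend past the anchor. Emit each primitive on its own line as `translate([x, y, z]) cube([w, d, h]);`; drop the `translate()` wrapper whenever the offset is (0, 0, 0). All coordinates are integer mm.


translate([140, 410, 0]) cube([77, 77, 1322]);
translate([1700, 410, 0]) cube([77, 77, 1322]);
translate([217, 410, 273]) cube([1483, 77, 70]);
translate([217, 410, 1027]) cube([1483, 77, 70]);
translate([296, 487, 37]) cube([76, 17, 1167]);
translate([451, 487, 37]) cube([76, 17, 1167]);
translate([606, 487, 37]) cube([76, 17, 1167]);
translate([761, 487, 37]) cube([76, 17, 1167]);
translate([916, 487, 37]) cube([76, 17, 1167]);
translate([1071, 487, 37]) cube([76, 17, 1167]);
translate([1226, 487, 37]) cube([76, 17, 1167]);
translate([1381, 487, 37]) cube([76, 17, 1167]);
translate([1536, 487, 37]) cube([76, 17, 1167]);


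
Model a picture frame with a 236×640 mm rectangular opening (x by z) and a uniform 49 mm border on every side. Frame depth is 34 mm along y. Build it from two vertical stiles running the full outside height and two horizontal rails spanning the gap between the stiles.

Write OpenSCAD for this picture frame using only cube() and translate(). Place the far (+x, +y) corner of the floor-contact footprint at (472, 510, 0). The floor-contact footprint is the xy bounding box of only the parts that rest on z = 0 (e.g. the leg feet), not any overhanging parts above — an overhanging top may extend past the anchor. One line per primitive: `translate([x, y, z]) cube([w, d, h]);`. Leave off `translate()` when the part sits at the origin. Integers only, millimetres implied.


translate([138, 476, 0]) cube([49, 34, 738]);
translate([423, 476, 0]) cube([49, 34, 738]);
translate([187, 476, 0]) cube([236, 34, 49]);
translate([187, 476, 689]) cube([236, 34, 49]);


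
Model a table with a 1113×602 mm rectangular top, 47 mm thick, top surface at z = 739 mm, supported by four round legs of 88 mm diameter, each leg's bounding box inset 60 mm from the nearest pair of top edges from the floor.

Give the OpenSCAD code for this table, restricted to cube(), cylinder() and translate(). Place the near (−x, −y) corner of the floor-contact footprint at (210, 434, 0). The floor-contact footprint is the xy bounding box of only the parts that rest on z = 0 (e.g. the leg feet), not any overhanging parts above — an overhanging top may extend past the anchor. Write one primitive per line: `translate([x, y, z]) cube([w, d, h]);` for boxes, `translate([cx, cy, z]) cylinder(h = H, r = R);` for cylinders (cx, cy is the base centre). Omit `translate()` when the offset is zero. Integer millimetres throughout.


// leg_h = 739 - 47 = 692
translate([150, 374, 692]) cube([1113, 602, 47]);
translate([254, 478, 0]) cylinder(h = 692, r = 44);
translate([1159, 478, 0]) cylinder(h = 692, r = 44);
translate([254, 872, 0]) cylinder(h = 692, r = 44);
translate([1159, 872, 0]) cylinder(h = 692, r = 44);


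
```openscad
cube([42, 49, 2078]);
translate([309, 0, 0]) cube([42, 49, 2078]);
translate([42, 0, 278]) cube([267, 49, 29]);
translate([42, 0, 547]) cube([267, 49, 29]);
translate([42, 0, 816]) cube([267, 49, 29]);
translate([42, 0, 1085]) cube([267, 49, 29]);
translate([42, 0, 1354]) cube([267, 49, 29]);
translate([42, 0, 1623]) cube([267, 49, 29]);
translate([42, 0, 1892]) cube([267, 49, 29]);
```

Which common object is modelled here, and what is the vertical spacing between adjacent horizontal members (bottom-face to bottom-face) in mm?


A ladder. The rung spacing is 269 mm.

Two tall 42×49 posts with 7 short bars between them — a ladder. Adjacent rungs sit at z = 278 and z = 547, so the spacing is 547 − 278 = 269 mm.


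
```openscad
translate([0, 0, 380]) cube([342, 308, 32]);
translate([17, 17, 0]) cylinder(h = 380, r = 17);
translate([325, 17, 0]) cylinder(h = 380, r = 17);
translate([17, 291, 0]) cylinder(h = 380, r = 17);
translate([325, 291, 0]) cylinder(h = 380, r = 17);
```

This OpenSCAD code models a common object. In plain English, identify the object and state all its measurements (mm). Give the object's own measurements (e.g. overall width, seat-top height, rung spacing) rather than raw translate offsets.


A simple wooden stool: a rectangular seat 342 mm (x) by 308 mm (y), 32 mm thick, top face at z = 412 mm, on four round legs, each 34 mm in diameter. The legs rest on z = 0, each leg's axis is inset half a diameter from the nearest pair of seat edges (so the leg's bounding box is flush with the corner).


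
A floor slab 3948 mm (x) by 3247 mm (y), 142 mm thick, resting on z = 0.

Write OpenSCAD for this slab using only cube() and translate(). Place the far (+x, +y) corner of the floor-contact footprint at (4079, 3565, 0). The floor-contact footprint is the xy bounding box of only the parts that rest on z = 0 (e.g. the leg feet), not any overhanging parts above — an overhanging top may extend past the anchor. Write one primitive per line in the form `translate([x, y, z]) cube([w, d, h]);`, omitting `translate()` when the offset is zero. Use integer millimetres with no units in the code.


translate([131, 318, 0]) cube([3948, 3247, 142]);


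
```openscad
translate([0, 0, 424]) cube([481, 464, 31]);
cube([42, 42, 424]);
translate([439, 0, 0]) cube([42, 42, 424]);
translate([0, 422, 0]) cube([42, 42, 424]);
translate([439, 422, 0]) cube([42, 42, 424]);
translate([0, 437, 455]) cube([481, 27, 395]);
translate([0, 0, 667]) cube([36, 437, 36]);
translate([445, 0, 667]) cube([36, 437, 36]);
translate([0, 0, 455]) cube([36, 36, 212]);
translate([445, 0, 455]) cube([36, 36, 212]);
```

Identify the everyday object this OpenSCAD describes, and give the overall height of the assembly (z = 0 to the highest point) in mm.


A chair. The overall height is 850 mm.

A slab on four corner posts with a tall panel at the back — a chair. The seat slab sits at z = 424 with thickness 31, and the 395 mm backrest starts at the seat top, so the overall height is 424 + 31 + 395 = 850 mm.


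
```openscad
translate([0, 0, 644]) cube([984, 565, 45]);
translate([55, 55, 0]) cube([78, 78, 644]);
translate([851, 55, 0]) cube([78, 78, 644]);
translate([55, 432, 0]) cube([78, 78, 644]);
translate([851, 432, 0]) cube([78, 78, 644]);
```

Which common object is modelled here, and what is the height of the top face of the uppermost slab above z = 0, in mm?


A table. The table height is 689 mm.

A 984×565×45 slab sits at z = 644 on four 78 mm square posts — a table. The top surface is at 644 + 45 = 689 mm.


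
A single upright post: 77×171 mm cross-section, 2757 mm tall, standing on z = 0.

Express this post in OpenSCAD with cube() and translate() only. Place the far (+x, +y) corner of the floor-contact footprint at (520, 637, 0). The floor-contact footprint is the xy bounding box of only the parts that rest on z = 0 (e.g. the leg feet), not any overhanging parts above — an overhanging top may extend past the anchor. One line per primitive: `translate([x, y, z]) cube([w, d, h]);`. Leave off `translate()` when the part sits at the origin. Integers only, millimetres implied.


translate([443, 466, 0]) cube([77, 171, 2757]);


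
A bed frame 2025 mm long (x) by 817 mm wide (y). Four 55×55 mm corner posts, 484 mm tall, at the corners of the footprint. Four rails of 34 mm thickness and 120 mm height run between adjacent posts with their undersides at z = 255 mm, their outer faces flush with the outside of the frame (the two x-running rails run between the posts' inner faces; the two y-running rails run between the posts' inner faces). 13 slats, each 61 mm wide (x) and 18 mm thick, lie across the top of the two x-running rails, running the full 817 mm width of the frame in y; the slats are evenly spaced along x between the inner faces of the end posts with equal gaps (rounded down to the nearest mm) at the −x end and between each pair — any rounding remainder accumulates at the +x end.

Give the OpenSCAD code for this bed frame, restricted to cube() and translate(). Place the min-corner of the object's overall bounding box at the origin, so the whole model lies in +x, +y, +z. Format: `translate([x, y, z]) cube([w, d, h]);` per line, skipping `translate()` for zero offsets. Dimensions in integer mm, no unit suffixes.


cube([55, 55, 484]);
translate([0, 762, 0]) cube([55, 55, 484]);
translate([1970, 0, 0]) cube([55, 55, 484]);
translate([1970, 762, 0]) cube([55, 55, 484]);
translate([55, 0, 255]) cube([1915, 34, 120]);
translate([55, 783, 255]) cube([1915, 34, 120]);
translate([0, 55, 255]) cube([34, 707, 120]);
translate([1991, 55, 255]) cube([34, 707, 120]);
translate([135, 0, 375]) cube([61, 817, 18]);
translate([276, 0, 375]) cube([61, 817, 18]);
translate([417, 0, 375]) cube([61, 817, 18]);
translate([558, 0, 375]) cube([61, 817, 18]);
translate([699, 0, 375]) cube([61, 817, 18]);
translate([840, 0, 375]) cube([61, 817, 18]);
translate([981, 0, 375]) cube([61, 817, 18]);
translate([1122, 0, 375]) cube([61, 817, 18]);
translate([1263, 0, 375]) cube([61, 817, 18]);
translate([1404, 0, 375]) cube([61, 817, 18]);
translate([1545, 0, 375]) cube([61, 817, 18]);
translate([1686, 0, 375]) cube([61, 817, 18]);
translate([1827, 0, 375]) cube([61, 817, 18]);


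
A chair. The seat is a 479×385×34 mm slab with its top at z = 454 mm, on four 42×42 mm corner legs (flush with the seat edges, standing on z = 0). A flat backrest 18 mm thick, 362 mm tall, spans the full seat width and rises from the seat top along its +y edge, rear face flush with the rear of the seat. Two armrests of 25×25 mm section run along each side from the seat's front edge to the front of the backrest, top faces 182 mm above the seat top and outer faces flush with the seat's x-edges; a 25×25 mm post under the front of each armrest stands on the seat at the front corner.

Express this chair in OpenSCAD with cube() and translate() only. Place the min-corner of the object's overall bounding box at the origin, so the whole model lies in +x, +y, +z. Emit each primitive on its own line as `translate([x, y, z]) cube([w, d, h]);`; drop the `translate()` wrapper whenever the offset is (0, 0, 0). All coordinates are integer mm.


translate([0, 0, 420]) cube([479, 385, 34]);
cube([42, 42, 420]);
translate([437, 0, 0]) cube([42, 42, 420]);
translate([0, 343, 0]) cube([42, 42, 420]);
translate([437, 343, 0]) cube([42, 42, 420]);
translate([0, 367, 454]) cube([479, 18, 362]);
translate([0, 0, 611]) cube([25, 367, 25]);
translate([454, 0, 611]) cube([25, 367, 25]);
translate([0, 0, 454]) cube([25, 25, 157]);
translate([454, 0, 454]) cube([25, 25, 157]);


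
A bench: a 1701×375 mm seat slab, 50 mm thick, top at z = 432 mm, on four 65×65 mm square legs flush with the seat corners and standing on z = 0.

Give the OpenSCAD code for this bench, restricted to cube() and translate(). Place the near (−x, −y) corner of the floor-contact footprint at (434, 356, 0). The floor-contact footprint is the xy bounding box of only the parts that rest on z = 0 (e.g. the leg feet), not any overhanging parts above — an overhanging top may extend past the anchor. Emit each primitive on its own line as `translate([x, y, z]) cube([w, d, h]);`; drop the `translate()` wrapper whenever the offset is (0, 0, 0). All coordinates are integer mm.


translate([434, 356, 382]) cube([1701, 375, 50]);
translate([434, 356, 0]) cube([65, 65, 382]);
translate([434, 666, 0]) cube([65, 65, 382]);
translate([2070, 356, 0]) cube([65, 65, 382]);
translate([2070, 666, 0]) cube([65, 65, 382]);


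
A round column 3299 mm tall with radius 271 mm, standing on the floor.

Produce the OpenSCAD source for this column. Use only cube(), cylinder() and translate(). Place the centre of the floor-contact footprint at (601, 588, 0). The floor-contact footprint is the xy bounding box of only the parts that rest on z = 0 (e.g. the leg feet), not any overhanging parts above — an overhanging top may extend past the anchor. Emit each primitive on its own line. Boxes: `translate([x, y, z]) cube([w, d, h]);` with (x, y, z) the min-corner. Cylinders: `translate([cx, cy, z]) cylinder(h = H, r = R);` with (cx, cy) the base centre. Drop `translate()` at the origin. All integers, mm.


translate([601, 588, 0]) cylinder(h = 3299, r = 271);


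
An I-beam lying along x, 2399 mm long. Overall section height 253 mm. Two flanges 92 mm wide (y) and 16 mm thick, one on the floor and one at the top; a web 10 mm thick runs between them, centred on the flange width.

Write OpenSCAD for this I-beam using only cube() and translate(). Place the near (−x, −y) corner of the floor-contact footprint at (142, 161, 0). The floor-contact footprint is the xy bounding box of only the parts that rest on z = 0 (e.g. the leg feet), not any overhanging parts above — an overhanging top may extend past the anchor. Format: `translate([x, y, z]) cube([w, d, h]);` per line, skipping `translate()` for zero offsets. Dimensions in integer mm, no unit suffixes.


translate([142, 161, 0]) cube([2399, 92, 16]);
translate([142, 202, 16]) cube([2399, 10, 221]);
translate([142, 161, 237]) cube([2399, 92, 16]);


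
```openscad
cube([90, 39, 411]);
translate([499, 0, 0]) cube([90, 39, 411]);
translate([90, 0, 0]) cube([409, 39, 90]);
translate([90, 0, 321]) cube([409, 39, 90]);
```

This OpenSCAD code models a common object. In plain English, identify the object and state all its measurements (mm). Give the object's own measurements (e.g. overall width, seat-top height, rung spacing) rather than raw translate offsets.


A rectangular picture frame lying in the x–z plane (depth along y). The opening is 409 mm wide (x) by 231 mm tall (z), surrounded by a border 90 mm wide on all four sides. The frame is 39 mm deep and is made of two full-height vertical stiles with two horizontal rails fitted between them.


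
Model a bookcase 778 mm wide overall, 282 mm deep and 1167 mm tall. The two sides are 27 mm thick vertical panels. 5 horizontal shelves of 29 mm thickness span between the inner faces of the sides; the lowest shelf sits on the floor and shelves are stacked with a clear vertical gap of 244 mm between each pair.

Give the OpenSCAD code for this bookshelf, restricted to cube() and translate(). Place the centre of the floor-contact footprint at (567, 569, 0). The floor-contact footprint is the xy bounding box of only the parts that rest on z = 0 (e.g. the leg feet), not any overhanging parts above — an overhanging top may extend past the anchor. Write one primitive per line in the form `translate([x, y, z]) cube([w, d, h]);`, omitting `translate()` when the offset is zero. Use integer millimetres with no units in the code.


translate([178, 428, 0]) cube([27, 282, 1167]);
translate([929, 428, 0]) cube([27, 282, 1167]);
translate([205, 428, 0]) cube([724, 282, 29]);
translate([205, 428, 273]) cube([724, 282, 29]);
translate([205, 428, 546]) cube([724, 282, 29]);
translate([205, 428, 819]) cube([724, 282, 29]);
translate([205, 428, 1092]) cube([724, 282, 29]);


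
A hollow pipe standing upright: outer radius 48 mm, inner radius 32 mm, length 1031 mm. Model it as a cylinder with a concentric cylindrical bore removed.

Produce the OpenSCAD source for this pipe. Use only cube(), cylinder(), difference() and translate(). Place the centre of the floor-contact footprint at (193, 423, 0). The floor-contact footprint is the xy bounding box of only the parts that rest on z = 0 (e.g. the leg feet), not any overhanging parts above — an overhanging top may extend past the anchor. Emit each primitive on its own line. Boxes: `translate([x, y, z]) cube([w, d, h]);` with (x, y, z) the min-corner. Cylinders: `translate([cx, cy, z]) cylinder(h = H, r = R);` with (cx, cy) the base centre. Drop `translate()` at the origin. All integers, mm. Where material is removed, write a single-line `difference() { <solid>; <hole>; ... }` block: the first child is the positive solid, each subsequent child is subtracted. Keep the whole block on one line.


difference() { translate([193, 423, 0]) cylinder(h = 1031, r = 48); translate([193, 423, 0]) cylinder(h = 1031, r = 32); }


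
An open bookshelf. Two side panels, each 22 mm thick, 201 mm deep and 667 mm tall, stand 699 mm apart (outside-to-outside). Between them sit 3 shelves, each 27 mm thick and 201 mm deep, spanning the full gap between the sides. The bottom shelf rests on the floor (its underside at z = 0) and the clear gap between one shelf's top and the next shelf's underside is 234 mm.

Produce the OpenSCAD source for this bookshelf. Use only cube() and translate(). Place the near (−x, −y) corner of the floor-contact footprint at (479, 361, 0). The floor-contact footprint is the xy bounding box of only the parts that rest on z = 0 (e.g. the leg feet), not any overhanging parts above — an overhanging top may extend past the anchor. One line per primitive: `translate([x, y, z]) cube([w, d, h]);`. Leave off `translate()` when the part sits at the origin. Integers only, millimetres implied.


translate([479, 361, 0]) cube([22, 201, 667]);
translate([1156, 361, 0]) cube([22, 201, 667]);
translate([501, 361, 0]) cube([655, 201, 27]);
translate([501, 361, 261]) cube([655, 201, 27]);
translate([501, 361, 522]) cube([655, 201, 27]);


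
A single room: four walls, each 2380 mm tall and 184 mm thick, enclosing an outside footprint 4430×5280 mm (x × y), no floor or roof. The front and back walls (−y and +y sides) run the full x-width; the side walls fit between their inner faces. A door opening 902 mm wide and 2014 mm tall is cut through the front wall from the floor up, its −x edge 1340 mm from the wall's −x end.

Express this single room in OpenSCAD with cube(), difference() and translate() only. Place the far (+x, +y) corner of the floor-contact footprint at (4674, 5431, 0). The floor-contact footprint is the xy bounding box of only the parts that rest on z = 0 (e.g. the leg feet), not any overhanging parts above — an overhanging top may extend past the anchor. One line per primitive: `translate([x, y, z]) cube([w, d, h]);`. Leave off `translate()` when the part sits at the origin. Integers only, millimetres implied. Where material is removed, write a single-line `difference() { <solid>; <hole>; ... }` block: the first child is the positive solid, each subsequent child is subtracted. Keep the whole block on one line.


difference() { translate([244, 151, 0]) cube([4430, 184, 2380]); translate([1584, 151, 0]) cube([902, 184, 2014]); }
translate([244, 5247, 0]) cube([4430, 184, 2380]);
translate([244, 335, 0]) cube([184, 4912, 2380]);
translate([4490, 335, 0]) cube([184, 4912, 2380]);


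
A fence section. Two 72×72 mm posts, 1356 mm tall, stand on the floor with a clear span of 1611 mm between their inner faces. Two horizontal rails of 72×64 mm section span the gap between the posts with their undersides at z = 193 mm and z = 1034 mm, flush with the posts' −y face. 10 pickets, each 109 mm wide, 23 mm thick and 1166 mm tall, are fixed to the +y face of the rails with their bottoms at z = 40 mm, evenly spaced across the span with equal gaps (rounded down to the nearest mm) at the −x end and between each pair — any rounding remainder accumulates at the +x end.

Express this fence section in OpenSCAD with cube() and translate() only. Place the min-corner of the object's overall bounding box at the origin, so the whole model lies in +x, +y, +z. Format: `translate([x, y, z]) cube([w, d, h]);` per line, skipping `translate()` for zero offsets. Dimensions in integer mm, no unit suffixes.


cube([72, 72, 1356]);
translate([1683, 0, 0]) cube([72, 72, 1356]);
translate([72, 0, 193]) cube([1611, 72, 64]);
translate([72, 0, 1034]) cube([1611, 72, 64]);
translate([119, 72, 40]) cube([109, 23, 1166]);
translate([275, 72, 40]) cube([109, 23, 1166]);
translate([431, 72, 40]) cube([109, 23, 1166]);
translate([587, 72, 40]) cube([109, 23, 1166]);
translate([743, 72, 40]) cube([109, 23, 1166]);
translate([899, 72, 40]) cube([109, 23, 1166]);
translate([1055, 72, 40]) cube([109, 23, 1166]);
translate([1211, 72, 40]) cube([109, 23, 1166]);
translate([1367, 72, 40]) cube([109, 23, 1166]);
translate([1523, 72, 40]) cube([109, 23, 1166]);


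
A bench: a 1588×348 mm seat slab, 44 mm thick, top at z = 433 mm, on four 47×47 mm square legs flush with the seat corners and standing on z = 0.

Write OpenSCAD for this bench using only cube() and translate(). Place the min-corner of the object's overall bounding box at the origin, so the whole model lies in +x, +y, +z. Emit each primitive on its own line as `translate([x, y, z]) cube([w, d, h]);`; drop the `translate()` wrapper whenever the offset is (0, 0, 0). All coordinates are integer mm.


// leg_h = 433 − 44 = 389
translate([0, 0, 389]) cube([1588, 348, 44]);
cube([47, 47, 389]);
translate([0, 301, 0]) cube([47, 47, 389]);
translate([1541, 0, 0]) cube([47, 47, 389]);
translate([1541, 301, 0]) cube([47, 47, 389]);


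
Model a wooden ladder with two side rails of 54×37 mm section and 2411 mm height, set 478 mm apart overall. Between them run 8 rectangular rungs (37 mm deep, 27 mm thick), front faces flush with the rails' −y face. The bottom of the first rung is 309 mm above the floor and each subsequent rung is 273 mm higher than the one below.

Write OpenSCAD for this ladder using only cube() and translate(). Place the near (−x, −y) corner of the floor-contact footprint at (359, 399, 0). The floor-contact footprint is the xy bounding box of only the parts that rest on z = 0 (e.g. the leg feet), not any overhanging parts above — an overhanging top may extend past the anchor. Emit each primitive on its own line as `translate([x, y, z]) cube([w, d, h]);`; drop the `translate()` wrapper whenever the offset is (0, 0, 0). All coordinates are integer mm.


translate([359, 399, 0]) cube([54, 37, 2411]);
translate([783, 399, 0]) cube([54, 37, 2411]);
translate([413, 399, 309]) cube([370, 37, 27]);
translate([413, 399, 582]) cube([370, 37, 27]);
translate([413, 399, 855]) cube([370, 37, 27]);
translate([413, 399, 1128]) cube([370, 37, 27]);
translate([413, 399, 1401]) cube([370, 37, 27]);
translate([413, 399, 1674]) cube([370, 37, 27]);
translate([413, 399, 1947]) cube([370, 37, 27]);
translate([413, 399, 2220]) cube([370, 37, 27]);


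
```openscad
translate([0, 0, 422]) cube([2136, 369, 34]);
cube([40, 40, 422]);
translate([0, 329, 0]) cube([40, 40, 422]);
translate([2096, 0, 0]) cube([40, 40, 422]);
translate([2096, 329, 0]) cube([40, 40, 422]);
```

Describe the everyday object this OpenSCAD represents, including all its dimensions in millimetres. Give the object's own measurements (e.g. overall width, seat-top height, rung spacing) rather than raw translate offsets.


A bench: a 2136×369 mm seat slab, 34 mm thick, top at z = 456 mm, on four 40×40 mm square legs flush with the seat corners and standing on z = 0.


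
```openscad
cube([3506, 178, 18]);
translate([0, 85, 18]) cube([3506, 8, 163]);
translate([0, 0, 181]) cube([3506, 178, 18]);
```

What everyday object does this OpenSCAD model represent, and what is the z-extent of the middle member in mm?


An I-beam. The web height is 163 mm.

Two wide flanges with a thin centred web — an I-beam. Overall 199 mm minus two 18 mm flanges gives a web of 199 − 2·18 = 163 mm.


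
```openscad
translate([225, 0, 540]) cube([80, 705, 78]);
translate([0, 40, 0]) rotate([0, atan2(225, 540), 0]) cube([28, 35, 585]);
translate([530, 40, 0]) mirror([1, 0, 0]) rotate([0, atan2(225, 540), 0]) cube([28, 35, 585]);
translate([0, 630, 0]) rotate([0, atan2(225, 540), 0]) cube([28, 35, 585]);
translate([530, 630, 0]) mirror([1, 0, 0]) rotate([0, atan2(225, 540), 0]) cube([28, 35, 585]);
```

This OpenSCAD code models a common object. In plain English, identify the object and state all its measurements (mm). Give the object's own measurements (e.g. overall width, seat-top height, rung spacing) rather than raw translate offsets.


A sawhorse. A 80×705×78 mm beam (x, y, z) sits on two A-frame leg pairs. Each pair is two raked legs of 28×35 mm section (35 mm along y) splaying symmetrically in x. Each leg rises 540 mm vertically over 225 mm of horizontal reach and is 585 mm long along its own axis. Every leg's outer bottom edge rests on the floor and its outer top edge meets a bottom edge of the beam — the left legs (tilting toward +x) meet the beam's −x bottom edge, the right legs (their mirror images, tilting toward −x) meet its +x bottom edge — so the leg tops tuck under the beam, the beam's underside is 540 mm above the floor, and the feet are 530 mm apart outside-to-outside with the beam centred between them. The two leg pairs are set in 40 mm from either end of the beam.


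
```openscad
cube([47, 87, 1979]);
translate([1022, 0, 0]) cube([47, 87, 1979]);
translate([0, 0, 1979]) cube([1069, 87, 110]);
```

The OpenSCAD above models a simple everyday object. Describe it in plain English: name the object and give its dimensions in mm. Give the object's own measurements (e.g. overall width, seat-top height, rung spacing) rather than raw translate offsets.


A door frame. The clear opening is 975 mm wide and 1979 mm high. Two 47 mm wide jambs, 87 mm deep, stand either side of the opening from the floor to the top of the opening. A 110 mm thick head sits across the top of both jambs, spanning the full outside width of the frame.


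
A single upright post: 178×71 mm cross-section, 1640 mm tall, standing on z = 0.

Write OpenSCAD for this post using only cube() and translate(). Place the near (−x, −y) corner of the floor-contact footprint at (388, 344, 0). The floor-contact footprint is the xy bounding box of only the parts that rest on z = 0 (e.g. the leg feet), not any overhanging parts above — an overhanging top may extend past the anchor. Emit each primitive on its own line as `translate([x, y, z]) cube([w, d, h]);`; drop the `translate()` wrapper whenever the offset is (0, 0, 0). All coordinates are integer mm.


translate([388, 344, 0]) cube([178, 71, 1640]);


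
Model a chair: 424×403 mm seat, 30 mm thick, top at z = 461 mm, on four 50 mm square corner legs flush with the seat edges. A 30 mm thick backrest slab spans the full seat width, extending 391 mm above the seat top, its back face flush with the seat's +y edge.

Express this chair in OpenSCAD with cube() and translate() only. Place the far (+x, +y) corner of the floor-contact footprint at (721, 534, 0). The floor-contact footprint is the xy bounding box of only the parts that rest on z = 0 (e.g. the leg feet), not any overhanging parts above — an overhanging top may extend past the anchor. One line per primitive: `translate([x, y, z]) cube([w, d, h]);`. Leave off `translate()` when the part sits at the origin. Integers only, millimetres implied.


translate([297, 131, 431]) cube([424, 403, 30]);
translate([297, 131, 0]) cube([50, 50, 431]);
translate([671, 131, 0]) cube([50, 50, 431]);
translate([297, 484, 0]) cube([50, 50, 431]);
translate([671, 484, 0]) cube([50, 50, 431]);
translate([297, 504, 461]) cube([424, 30, 391]);


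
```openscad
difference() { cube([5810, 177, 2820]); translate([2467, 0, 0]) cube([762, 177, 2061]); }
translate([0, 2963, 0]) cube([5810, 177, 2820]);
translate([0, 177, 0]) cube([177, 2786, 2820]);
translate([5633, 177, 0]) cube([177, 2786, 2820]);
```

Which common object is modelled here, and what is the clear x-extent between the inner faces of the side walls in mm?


A single room. The interior width is 5456 mm.

Four walls enclosing a rectangle with a door in the front wall — a room. Outside width 5810 minus two 177 mm walls gives 5456 mm.


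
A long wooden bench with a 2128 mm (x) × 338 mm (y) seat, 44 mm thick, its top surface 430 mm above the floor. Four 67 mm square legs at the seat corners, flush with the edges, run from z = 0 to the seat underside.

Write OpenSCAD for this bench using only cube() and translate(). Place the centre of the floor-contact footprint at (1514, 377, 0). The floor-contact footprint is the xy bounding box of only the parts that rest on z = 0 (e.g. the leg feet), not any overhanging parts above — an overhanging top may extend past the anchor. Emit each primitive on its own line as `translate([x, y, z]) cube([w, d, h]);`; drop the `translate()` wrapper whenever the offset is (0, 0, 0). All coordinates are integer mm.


// leg_h = 430 − 44 = 386
translate([450, 208, 386]) cube([2128, 338, 44]);
translate([450, 208, 0]) cube([67, 67, 386]);
translate([450, 479, 0]) cube([67, 67, 386]);
translate([2511, 208, 0]) cube([67, 67, 386]);
translate([2511, 479, 0]) cube([67, 67, 386]);


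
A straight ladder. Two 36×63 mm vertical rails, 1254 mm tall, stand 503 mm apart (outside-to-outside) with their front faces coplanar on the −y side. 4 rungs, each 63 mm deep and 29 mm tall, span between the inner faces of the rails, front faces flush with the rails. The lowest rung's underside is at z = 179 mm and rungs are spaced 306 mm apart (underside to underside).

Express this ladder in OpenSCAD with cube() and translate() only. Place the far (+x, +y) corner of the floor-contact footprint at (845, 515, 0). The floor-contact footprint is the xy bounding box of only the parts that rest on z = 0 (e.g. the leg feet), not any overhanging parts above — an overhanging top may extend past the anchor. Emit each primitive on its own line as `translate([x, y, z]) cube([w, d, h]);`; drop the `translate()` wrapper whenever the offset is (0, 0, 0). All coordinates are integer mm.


translate([342, 452, 0]) cube([36, 63, 1254]);
translate([809, 452, 0]) cube([36, 63, 1254]);
translate([378, 452, 179]) cube([431, 63, 29]);
translate([378, 452, 485]) cube([431, 63, 29]);
translate([378, 452, 791]) cube([431, 63, 29]);
translate([378, 452, 1097]) cube([431, 63, 29]);


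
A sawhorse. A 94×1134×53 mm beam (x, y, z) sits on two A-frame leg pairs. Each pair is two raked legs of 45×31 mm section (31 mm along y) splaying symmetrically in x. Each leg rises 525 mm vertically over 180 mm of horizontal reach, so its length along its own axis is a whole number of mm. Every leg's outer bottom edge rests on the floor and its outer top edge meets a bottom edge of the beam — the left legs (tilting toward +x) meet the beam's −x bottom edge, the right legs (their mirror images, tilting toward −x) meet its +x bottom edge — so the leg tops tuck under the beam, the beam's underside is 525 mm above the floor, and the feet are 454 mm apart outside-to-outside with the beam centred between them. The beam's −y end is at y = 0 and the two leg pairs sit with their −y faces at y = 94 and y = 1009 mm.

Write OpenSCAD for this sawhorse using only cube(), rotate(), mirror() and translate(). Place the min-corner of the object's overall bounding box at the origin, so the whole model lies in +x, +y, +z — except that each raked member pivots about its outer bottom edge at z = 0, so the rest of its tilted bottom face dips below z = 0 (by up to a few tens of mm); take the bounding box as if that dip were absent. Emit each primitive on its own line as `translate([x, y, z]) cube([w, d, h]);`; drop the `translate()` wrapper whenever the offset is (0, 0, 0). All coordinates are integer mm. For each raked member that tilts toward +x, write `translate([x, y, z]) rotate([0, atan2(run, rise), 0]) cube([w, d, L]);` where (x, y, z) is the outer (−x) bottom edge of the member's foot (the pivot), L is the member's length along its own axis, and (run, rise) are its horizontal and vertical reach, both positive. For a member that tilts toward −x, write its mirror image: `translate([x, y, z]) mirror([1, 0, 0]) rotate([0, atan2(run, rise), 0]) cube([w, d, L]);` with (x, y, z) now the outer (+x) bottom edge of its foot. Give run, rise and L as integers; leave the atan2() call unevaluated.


// leg length = √(180² + 525²) = 555
// right-leg outer foot x = 2·180 + 94 = 454
// beam min-corner = (180, 0, 525)
translate([180, 0, 525]) cube([94, 1134, 53]);
translate([0, 94, 0]) rotate([0, atan2(180, 525), 0]) cube([45, 31, 555]);
translate([454, 94, 0]) mirror([1, 0, 0]) rotate([0, atan2(180, 525), 0]) cube([45, 31, 555]);
translate([0, 1009, 0]) rotate([0, atan2(180, 525), 0]) cube([45, 31, 555]);
translate([454, 1009, 0]) mirror([1, 0, 0]) rotate([0, atan2(180, 525), 0]) cube([45, 31, 555]);


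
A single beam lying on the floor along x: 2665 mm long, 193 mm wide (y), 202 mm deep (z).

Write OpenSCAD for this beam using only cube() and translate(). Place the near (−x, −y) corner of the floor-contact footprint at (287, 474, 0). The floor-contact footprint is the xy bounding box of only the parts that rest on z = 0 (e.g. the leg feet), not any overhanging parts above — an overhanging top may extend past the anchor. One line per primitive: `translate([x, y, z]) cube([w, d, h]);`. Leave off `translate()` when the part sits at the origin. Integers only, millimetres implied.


translate([287, 474, 0]) cube([2665, 193, 202]);


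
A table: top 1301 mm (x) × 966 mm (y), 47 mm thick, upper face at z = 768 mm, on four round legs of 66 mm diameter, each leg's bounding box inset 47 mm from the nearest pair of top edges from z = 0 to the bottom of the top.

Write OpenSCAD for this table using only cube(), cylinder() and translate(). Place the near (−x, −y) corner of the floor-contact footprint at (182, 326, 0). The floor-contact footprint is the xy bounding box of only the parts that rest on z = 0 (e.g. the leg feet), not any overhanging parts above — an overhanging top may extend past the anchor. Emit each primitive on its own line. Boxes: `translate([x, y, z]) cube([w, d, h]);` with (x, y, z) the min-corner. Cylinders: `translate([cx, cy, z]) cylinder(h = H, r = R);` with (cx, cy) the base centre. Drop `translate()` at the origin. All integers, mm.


// leg_h = 768 - 47 = 721
translate([135, 279, 721]) cube([1301, 966, 47]);
translate([215, 359, 0]) cylinder(h = 721, r = 33);
translate([1356, 359, 0]) cylinder(h = 721, r = 33);
translate([215, 1165, 0]) cylinder(h = 721, r = 33);
translate([1356, 1165, 0]) cylinder(h = 721, r = 33);


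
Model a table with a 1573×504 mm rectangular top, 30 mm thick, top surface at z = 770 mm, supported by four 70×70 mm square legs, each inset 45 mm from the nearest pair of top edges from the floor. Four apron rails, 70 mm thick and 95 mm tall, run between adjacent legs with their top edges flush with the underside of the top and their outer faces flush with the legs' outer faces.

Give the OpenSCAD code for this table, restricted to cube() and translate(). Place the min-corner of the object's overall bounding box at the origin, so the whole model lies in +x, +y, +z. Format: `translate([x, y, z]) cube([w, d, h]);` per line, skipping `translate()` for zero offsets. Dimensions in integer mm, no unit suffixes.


translate([0, 0, 740]) cube([1573, 504, 30]);
translate([45, 45, 0]) cube([70, 70, 740]);
translate([1458, 45, 0]) cube([70, 70, 740]);
translate([45, 389, 0]) cube([70, 70, 740]);
translate([1458, 389, 0]) cube([70, 70, 740]);
translate([115, 45, 645]) cube([1343, 70, 95]);
translate([115, 389, 645]) cube([1343, 70, 95]);
translate([45, 115, 645]) cube([70, 274, 95]);
translate([1458, 115, 645]) cube([70, 274, 95]);


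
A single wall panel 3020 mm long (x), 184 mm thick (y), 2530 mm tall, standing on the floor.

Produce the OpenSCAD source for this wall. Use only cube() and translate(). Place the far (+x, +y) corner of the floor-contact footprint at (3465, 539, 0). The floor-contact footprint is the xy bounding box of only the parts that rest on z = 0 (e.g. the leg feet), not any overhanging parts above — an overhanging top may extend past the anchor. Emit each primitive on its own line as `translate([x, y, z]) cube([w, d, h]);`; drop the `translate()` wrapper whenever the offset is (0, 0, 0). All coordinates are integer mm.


translate([445, 355, 0]) cube([3020, 184, 2530]);


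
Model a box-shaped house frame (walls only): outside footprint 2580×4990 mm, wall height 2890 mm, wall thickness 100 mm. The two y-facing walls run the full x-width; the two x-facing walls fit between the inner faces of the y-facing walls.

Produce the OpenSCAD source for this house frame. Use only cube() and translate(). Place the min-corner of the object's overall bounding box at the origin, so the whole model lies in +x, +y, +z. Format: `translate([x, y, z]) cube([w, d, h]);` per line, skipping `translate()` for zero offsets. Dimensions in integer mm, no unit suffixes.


cube([2580, 100, 2890]);
translate([0, 4890, 0]) cube([2580, 100, 2890]);
translate([0, 100, 0]) cube([100, 4790, 2890]);
translate([2480, 100, 0]) cube([100, 4790, 2890]);


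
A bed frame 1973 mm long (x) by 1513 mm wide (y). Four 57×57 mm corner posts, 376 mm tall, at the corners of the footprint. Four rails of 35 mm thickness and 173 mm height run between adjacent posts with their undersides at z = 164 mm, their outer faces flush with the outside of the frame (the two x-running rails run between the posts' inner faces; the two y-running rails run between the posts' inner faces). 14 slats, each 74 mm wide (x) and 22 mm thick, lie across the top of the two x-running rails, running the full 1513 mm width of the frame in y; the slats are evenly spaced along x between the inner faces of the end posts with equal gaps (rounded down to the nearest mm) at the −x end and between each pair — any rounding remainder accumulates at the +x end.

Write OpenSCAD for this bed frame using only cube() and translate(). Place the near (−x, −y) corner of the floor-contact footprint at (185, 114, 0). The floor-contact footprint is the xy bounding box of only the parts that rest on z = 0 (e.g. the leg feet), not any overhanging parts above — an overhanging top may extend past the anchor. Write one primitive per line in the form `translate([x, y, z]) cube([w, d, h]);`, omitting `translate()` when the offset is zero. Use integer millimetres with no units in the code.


// slat z = rail_z + rail_h = 164 + 173 = 337
// slat gap = ⌊(1859 − 14·74) / 15⌋ = 54
translate([185, 114, 0]) cube([57, 57, 376]);
translate([185, 1570, 0]) cube([57, 57, 376]);
translate([2101, 114, 0]) cube([57, 57, 376]);
translate([2101, 1570, 0]) cube([57, 57, 376]);
translate([242, 114, 164]) cube([1859, 35, 173]);
translate([242, 1592, 164]) cube([1859, 35, 173]);
translate([185, 171, 164]) cube([35, 1399, 173]);
translate([2123, 171, 164]) cube([35, 1399, 173]);
translate([296, 114, 337]) cube([74, 1513, 22]);
translate([424, 114, 337]) cube([74, 1513, 22]);
translate([552, 114, 337]) cube([74, 1513, 22]);
translate([680, 114, 337]) cube([74, 1513, 22]);
translate([808, 114, 337]) cube([74, 1513, 22]);
translate([936, 114, 337]) cube([74, 1513, 22]);
translate([1064, 114, 337]) cube([74, 1513, 22]);
translate([1192, 114, 337]) cube([74, 1513, 22]);
translate([1320, 114, 337]) cube([74, 1513, 22]);
translate([1448, 114, 337]) cube([74, 1513, 22]);
translate([1576, 114, 337]) cube([74, 1513, 22]);
translate([1704, 114, 337]) cube([74, 1513, 22]);
translate([1832, 114, 337]) cube([74, 1513, 22]);
translate([1960, 114, 337]) cube([74, 1513, 22]);


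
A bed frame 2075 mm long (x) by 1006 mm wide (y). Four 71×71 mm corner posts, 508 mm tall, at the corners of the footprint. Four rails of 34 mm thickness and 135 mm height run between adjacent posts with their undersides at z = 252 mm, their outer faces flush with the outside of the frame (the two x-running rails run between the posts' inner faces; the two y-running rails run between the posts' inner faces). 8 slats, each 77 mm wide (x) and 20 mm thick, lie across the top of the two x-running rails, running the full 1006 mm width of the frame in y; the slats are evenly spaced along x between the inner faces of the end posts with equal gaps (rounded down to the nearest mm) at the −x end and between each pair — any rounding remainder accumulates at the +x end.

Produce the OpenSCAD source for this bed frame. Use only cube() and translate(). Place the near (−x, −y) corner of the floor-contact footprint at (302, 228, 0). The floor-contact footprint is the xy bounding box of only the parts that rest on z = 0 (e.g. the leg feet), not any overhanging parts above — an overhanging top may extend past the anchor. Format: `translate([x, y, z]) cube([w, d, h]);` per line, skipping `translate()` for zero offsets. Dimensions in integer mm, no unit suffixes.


translate([302, 228, 0]) cube([71, 71, 508]);
translate([302, 1163, 0]) cube([71, 71, 508]);
translate([2306, 228, 0]) cube([71, 71, 508]);
translate([2306, 1163, 0]) cube([71, 71, 508]);
translate([373, 228, 252]) cube([1933, 34, 135]);
translate([373, 1200, 252]) cube([1933, 34, 135]);
translate([302, 299, 252]) cube([34, 864, 135]);
translate([2343, 299, 252]) cube([34, 864, 135]);
translate([519, 228, 387]) cube([77, 1006, 20]);
translate([742, 228, 387]) cube([77, 1006, 20]);
translate([965, 228, 387]) cube([77, 1006, 20]);
translate([1188, 228, 387]) cube([77, 1006, 20]);
translate([1411, 228, 387]) cube([77, 1006, 20]);
translate([1634, 228, 387]) cube([77, 1006, 20]);
translate([1857, 228, 387]) cube([77, 1006, 20]);
translate([2080, 228, 387]) cube([77, 1006, 20]);
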